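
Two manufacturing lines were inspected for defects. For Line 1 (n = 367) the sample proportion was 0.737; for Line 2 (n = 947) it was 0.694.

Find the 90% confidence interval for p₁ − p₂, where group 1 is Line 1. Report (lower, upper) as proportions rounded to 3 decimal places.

The two standard errors are √(0.7370×0.2630/367) = 0.02298 and √(0.6940×0.3060/947) = 0.01497.
Because the samples are independent, SE_diff = √(0.02298² + 0.01497²) = 0.02743.
Using z* = 1.645 for 90%, ME = 1.645 × 0.02743 = 0.04512.
p̂₁ − p̂₂ = 0.0430; interval 0.0430 ± 0.04512 gives (-0.002, 0.088).

(-0.002, 0.088)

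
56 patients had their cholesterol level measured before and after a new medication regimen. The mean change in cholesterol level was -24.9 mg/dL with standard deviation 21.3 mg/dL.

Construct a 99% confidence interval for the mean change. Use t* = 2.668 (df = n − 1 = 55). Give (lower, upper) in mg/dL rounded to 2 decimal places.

Paired design: SE = s_d/√n = 21.3/√56 = 2.8463.
t* = 2.668; margin of error = 2.668 × 2.8463 = 7.5939.
-24.9 ± 7.5939 → (-32.49, -17.31).

(-32.49, -17.31)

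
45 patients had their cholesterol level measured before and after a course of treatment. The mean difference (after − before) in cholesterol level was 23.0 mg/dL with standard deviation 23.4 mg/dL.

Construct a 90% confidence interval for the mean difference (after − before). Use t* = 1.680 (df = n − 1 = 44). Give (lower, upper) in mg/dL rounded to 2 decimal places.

(17.14, 28.86)

Paired design: SE = s_d/√n = 23.4/√45 = 3.4883.
t* = 1.680; margin of error = 1.680 × 3.4883 = 5.8603.
23.0 ± 5.8603 → (17.14, 28.86).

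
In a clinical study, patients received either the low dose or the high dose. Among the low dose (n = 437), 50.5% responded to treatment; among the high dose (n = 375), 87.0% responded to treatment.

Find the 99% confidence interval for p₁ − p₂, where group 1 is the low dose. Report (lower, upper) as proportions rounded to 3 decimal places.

The two standard errors are √(0.5050×0.4950/437) = 0.02392 and √(0.8700×0.1300/375) = 0.01737.
Because the samples are independent, SE_diff = √(0.02392² + 0.01737²) = 0.02956.
Using z* = 2.576 for 99%, ME = 2.576 × 0.02956 = 0.07615.
p̂₁ − p̂₂ = -0.3650; interval -0.3650 ± 0.07615 gives (-0.441, -0.289).

(-0.441, -0.289)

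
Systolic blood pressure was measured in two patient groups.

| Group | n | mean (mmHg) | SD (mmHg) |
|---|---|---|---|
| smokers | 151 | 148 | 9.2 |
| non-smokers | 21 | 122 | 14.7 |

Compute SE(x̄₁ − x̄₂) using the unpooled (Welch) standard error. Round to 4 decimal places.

3.2940

Per-group SEs: s₁/√n₁ = 9.2/√151 = 0.7487, s₂/√n₂ = 14.7/√21 = 3.2078.
Unpooled SE of the difference: √(0.56055169 + 10.28998084) = 3.2940.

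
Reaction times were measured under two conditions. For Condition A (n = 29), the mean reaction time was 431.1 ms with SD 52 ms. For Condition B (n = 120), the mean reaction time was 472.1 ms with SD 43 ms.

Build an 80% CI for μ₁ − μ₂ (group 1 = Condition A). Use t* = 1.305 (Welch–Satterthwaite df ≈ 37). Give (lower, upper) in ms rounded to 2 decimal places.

Per-group SEs: s₁/√n₁ = 52/√29 = 9.6562, s₂/√n₂ = 43/√120 = 3.9253.
Unpooled SE of the difference: √(93.24219844 + 15.40798009) = 10.4235.
Margin of error = t* · SE = 1.305 × 10.4235 = 13.6027.
x̄₁ − x̄₂ = 431.1 − 472.1 = -41.0000.
CI: -41.0000 ± 13.6027 = (-54.60, -27.40).

(-54.60, -27.40)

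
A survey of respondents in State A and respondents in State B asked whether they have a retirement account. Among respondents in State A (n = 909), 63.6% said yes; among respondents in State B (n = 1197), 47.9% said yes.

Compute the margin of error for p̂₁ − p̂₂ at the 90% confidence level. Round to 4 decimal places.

0.0354

SE₁ = √(p̂₁(1−p̂₁)/n₁) = √(0.6360·0.3640/909) = 0.01596; SE₂ = √(0.4790·0.5210/1197) = 0.01444.
Independent samples: SE of the difference = √(SE₁² + SE₂²) = √(0.0002547216 + 0.0002085136) = 0.02152.
z* for 90% confidence is 1.645, so the margin of error is 1.645 × 0.02152 = 0.03540.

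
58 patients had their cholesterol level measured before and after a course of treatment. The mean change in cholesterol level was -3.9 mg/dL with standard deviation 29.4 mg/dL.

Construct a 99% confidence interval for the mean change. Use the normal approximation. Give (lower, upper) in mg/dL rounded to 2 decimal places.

This is a matched-pairs design, so SE = s_d/√n = 29.4/√58 = 3.8604.
Margin = 2.576 × 3.8604 = 9.9444; the interval is -3.9 ± 9.9444 = (-13.84, 6.04).

(-13.84, 6.04)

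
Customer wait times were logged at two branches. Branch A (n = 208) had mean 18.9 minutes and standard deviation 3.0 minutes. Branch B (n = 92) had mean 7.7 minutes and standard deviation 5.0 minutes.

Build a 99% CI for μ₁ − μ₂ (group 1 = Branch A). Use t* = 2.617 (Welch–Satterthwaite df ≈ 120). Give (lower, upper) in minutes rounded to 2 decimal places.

Per-group SEs: s₁/√n₁ = 3.0/√208 = 0.2080, s₂/√n₂ = 5.0/√92 = 0.5213.
Unpooled SE of the difference: √(0.043264 + 0.27175369) = 0.5613.
Margin of error = t* · SE = 2.617 × 0.5613 = 1.4689.
x̄₁ − x̄₂ = 18.9 − 7.7 = 11.2000.
CI: 11.2000 ± 1.4689 = (9.73, 12.67).

(9.73, 12.67)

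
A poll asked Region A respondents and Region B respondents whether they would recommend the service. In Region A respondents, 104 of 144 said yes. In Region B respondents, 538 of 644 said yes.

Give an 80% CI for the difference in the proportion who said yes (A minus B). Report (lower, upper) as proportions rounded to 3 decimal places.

(-0.165, -0.062)

First, p̂₁ = 104/144 = 0.7222; p̂₂ = 538/644 = 0.8354.
The two standard errors are √(0.7222×0.2778/144) = 0.03733 and √(0.8354×0.1646/644) = 0.01461.
Because the samples are independent, SE_diff = √(0.03733² + 0.01461²) = 0.04009.
Using z* = 1.282 for 80%, ME = 1.282 × 0.04009 = 0.05140.
p̂₁ − p̂₂ = -0.1132; interval -0.1132 ± 0.05140 gives (-0.165, -0.062).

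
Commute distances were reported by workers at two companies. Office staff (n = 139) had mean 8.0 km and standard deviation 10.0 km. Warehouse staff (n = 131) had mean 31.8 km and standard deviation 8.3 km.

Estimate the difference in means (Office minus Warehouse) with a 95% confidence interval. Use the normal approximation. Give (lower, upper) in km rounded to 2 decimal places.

Standard errors of each mean: 10.0/√139 = 0.8482 and 8.3/√131 = 0.7252.
SE(x̄₁ − x̄₂) = √(0.8482² + 0.7252²) = 1.1160 for independent samples with unequal variances.
With z* = 1.960, the margin is 1.960 × 1.1160 = 2.1874.
x̄₁ − x̄₂ = 8.0 − 31.8 = -23.8000; the interval is -23.8000 ± 2.1874 = (-25.99, -21.61).

(-25.99, -21.61)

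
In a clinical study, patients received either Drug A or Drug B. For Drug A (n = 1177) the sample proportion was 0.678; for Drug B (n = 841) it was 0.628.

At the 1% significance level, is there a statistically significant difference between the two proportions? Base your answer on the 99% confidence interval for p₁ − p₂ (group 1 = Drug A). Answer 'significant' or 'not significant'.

not significant

The two standard errors are √(0.6780×0.3220/1177) = 0.01362 and √(0.6280×0.3720/841) = 0.01667.
Because the samples are independent, SE_diff = √(0.01362² + 0.01667²) = 0.02153.
Using z* = 2.576 for 99%, ME = 2.576 × 0.02153 = 0.05546.
p̂₁ − p̂₂ = 0.0500; interval 0.0500 ± 0.05546 gives (-0.00546, 0.10546).
The interval (-0.00546, 0.10546) contains 0, so the difference is not significant.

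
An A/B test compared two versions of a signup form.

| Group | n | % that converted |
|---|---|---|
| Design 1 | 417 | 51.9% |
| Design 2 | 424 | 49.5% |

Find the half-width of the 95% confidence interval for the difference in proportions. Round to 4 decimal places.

0.0676

SE₁ = √(p̂₁(1−p̂₁)/n₁) = √(0.5190·0.4810/417) = 0.02447; SE₂ = √(0.4950·0.5050/424) = 0.02428.
Independent samples: SE of the difference = √(SE₁² + SE₂²) = √(0.0005987809 + 0.0005895184) = 0.03447.
z* for 95% confidence is 1.960, so the margin of error is 1.960 × 0.03447 = 0.06756.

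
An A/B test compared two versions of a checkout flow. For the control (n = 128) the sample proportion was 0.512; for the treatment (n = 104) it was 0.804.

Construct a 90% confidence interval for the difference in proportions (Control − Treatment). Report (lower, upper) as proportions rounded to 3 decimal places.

(-0.389, -0.195)

The two standard errors are √(0.5120×0.4880/128) = 0.04418 and √(0.8040×0.1960/104) = 0.03893.
Because the samples are independent, SE_diff = √(0.04418² + 0.03893²) = 0.05888.
Using z* = 1.645 for 90%, ME = 1.645 × 0.05888 = 0.09686.
p̂₁ − p̂₂ = -0.2920; interval -0.2920 ± 0.09686 gives (-0.389, -0.195).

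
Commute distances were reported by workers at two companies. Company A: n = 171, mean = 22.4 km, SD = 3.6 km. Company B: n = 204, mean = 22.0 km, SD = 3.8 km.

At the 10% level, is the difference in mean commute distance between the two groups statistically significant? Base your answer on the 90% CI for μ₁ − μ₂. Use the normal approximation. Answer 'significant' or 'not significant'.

SE₁ = s₁/√n₁ = 3.6/√171 = 0.2753; SE₂ = 3.8/√204 = 0.2661.
Independent samples, unequal variances: SE_diff = √(SE₁² + SE₂²) = √(0.07579009 + 0.07080921) = 0.3829.
z* = 1.645, so margin of error = 1.645 × 0.3829 = 0.6299.
Difference in means = 22.4 − 22.0 = 0.4000.
0.4000 ± 0.6299 → (-0.2299, 1.0299).
The interval (-0.2299, 1.0299) contains 0, so the difference is not significant.

not significant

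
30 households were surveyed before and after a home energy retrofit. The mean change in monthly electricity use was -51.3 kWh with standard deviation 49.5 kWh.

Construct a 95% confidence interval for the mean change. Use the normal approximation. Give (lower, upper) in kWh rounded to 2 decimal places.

(-69.01, -33.59)

This is a matched-pairs design, so SE = s_d/√n = 49.5/√30 = 9.0374.
Margin = 1.960 × 9.0374 = 17.7133; the interval is -51.3 ± 17.7133 = (-69.01, -33.59).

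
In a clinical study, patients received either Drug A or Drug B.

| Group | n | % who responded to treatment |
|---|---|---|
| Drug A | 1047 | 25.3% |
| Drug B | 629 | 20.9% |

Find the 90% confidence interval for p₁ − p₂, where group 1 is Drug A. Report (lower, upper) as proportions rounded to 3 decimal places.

Each SE is √(p̂(1−p̂)/n): √(0.2530·0.7470/1047) = 0.01344 and √(0.2090·0.7910/629) = 0.01621.
SE(p̂₁ − p̂₂) = √(SE₁² + SE₂²) = √(0.0001806336 + 0.0002627641) = 0.02106, since the two samples are independent.
At 90% confidence z* = 1.645; margin = 1.645 × 0.02106 = 0.03464.
The difference is 0.2530 − 0.2090 = 0.0440, so the interval is 0.0440 ± 0.03464 = (0.009, 0.079).

(0.009, 0.079)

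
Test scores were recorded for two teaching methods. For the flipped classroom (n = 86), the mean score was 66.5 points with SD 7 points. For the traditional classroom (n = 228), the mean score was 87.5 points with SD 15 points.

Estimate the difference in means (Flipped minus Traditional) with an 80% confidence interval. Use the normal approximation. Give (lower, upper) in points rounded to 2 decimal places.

Standard errors of each mean: 7/√86 = 0.7548 and 15/√228 = 0.9934.
SE(x̄₁ − x̄₂) = √(0.7548² + 0.9934²) = 1.2476 for independent samples with unequal variances.
With z* = 1.282, the margin is 1.282 × 1.2476 = 1.5994.
x̄₁ − x̄₂ = 66.5 − 87.5 = -21.0000; the interval is -21.0000 ± 1.5994 = (-22.60, -19.40).

(-22.60, -19.40)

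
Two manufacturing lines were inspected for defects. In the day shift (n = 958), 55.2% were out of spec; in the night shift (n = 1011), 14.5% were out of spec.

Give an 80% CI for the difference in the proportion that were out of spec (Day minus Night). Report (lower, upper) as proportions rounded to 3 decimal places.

Each SE is √(p̂(1−p̂)/n): √(0.5520·0.4480/958) = 0.01607 and √(0.1450·0.8550/1011) = 0.01107.
SE(p̂₁ − p̂₂) = √(SE₁² + SE₂²) = √(0.0002582449 + 0.0001225449) = 0.01951, since the two samples are independent.
At 80% confidence z* = 1.282; margin = 1.282 × 0.01951 = 0.02501.
The difference is 0.5520 − 0.1450 = 0.4070, so the interval is 0.4070 ± 0.02501 = (0.382, 0.432).

(0.382, 0.432)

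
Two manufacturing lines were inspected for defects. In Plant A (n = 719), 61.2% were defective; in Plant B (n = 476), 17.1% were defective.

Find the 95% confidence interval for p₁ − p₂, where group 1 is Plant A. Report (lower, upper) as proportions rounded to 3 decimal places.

Each SE is √(p̂(1−p̂)/n): √(0.6120·0.3880/719) = 0.01817 and √(0.1710·0.8290/476) = 0.01726.
SE(p̂₁ − p̂₂) = √(SE₁² + SE₂²) = √(0.0003301489 + 0.0002979076) = 0.02506, since the two samples are independent.
At 95% confidence z* = 1.960; margin = 1.960 × 0.02506 = 0.04912.
The difference is 0.6120 − 0.1710 = 0.4410, so the interval is 0.4410 ± 0.04912 = (0.392, 0.490).

(0.392, 0.490)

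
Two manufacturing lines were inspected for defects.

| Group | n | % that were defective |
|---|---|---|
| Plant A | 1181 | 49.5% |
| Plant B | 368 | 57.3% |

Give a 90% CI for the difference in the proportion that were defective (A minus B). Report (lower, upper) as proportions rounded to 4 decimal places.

(-0.1267, -0.0293)

The two standard errors are √(0.4950×0.5050/1181) = 0.01455 and √(0.5730×0.4270/368) = 0.02579.
Because the samples are independent, SE_diff = √(0.01455² + 0.02579²) = 0.02961.
Using z* = 1.645 for 90%, ME = 1.645 × 0.02961 = 0.04871.
p̂₁ − p̂₂ = -0.0780; interval -0.0780 ± 0.04871 gives (-0.1267, -0.0293).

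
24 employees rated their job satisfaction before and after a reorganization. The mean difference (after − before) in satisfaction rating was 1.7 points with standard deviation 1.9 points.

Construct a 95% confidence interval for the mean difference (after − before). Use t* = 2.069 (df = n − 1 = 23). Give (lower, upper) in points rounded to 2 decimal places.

(0.90, 2.50)

This is a matched-pairs design, so SE = s_d/√n = 1.9/√24 = 0.3878.
Margin = 2.069 × 0.3878 = 0.8024; the interval is 1.7 ± 0.8024 = (0.90, 2.50).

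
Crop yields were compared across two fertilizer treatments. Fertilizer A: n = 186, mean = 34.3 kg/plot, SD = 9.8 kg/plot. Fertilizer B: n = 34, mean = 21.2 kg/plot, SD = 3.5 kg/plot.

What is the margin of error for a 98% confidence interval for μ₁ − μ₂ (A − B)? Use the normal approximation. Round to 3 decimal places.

Per-group SEs: s₁/√n₁ = 9.8/√186 = 0.7186, s₂/√n₂ = 3.5/√34 = 0.6002.
Unpooled SE of the difference: √(0.51638596 + 0.36024004) = 0.9363.
Margin of error = z* · SE = 2.326 × 0.9363 = 2.1778.

2.178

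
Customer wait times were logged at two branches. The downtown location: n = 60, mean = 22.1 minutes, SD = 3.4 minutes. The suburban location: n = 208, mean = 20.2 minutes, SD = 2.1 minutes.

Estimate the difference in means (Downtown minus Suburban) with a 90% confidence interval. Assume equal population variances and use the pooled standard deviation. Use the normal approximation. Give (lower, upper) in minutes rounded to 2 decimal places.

s_p = √[((n₁−1)s₁² + (n₂−1)s₂²)/(n₁+n₂−2)] = √[(59·3.4² + 207·2.1²)/266] = 2.4487.
SE = 2.4487·√(1/60 + 1/208) = 0.3588.
With z* = 1.645, margin = 1.645 × 0.3588 = 0.5902.
x̄₁ − x̄₂ = 22.1 − 20.2 = 1.9000; interval 1.9000 ± 0.5902 = (1.31, 2.49).

(1.31, 2.49)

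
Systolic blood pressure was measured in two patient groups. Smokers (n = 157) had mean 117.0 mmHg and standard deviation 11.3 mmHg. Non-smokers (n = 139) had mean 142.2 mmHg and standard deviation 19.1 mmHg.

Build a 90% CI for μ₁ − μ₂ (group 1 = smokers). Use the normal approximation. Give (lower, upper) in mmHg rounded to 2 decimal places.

SE₁ = s₁/√n₁ = 11.3/√157 = 0.9018; SE₂ = 19.1/√139 = 1.6200.
Independent samples, unequal variances: SE_diff = √(SE₁² + SE₂²) = √(0.81324324 + 2.6244) = 1.8541.
z* = 1.645, so margin of error = 1.645 × 1.8541 = 3.0500.
Difference in means = 117.0 − 142.2 = -25.2000.
-25.2000 ± 3.0500 → (-28.25, -22.15).

(-28.25, -22.15)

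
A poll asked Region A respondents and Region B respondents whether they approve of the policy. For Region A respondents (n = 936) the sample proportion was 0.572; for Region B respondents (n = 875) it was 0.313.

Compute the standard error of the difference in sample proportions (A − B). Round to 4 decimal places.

0.0225

SE₁ = √(p̂₁(1−p̂₁)/n₁) = √(0.5720·0.4280/936) = 0.01617; SE₂ = √(0.3130·0.6870/875) = 0.01568.
Independent samples: SE of the difference = √(SE₁² + SE₂²) = √(0.0002614689 + 0.0002458624) = 0.02252.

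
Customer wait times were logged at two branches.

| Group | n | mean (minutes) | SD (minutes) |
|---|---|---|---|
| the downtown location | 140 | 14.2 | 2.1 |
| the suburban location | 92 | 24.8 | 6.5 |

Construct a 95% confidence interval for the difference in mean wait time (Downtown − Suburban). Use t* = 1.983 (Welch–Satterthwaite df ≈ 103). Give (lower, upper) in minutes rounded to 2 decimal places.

(-11.99, -9.21)

SE₁ = s₁/√n₁ = 2.1/√140 = 0.1775; SE₂ = 6.5/√92 = 0.6777.
Independent samples, unequal variances: SE_diff = √(SE₁² + SE₂²) = √(0.03150625 + 0.45927729) = 0.7006.
t* = 1.983, so margin of error = 1.983 × 0.7006 = 1.3893.
Difference in means = 14.2 − 24.8 = -10.6000.
-10.6000 ± 1.3893 → (-11.99, -9.21).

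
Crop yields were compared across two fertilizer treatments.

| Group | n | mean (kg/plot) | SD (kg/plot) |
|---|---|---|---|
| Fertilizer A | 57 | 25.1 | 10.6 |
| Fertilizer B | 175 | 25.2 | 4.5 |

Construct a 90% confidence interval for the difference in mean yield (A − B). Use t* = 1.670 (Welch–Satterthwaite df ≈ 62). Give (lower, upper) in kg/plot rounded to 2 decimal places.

(-2.51, 2.31)

Standard errors of each mean: 10.6/√57 = 1.4040 and 4.5/√175 = 0.3402.
SE(x̄₁ − x̄₂) = √(1.4040² + 0.3402²) = 1.4446 for independent samples with unequal variances.
With t* = 1.670, the margin is 1.670 × 1.4446 = 2.4125.
x̄₁ − x̄₂ = 25.1 − 25.2 = -0.1000; the interval is -0.1000 ± 2.4125 = (-2.51, 2.31).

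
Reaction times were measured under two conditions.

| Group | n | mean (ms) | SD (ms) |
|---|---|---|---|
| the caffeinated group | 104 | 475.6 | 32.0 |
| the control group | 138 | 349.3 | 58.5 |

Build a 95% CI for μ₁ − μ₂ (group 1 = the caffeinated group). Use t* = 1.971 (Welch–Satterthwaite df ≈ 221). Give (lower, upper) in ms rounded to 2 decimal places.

(114.70, 137.90)

Per-group SEs: s₁/√n₁ = 32.0/√104 = 3.1379, s₂/√n₂ = 58.5/√138 = 4.9799.
Unpooled SE of the difference: √(9.84641641 + 24.79940401) = 5.8861.
Margin of error = t* · SE = 1.971 × 5.8861 = 11.6015.
x̄₁ − x̄₂ = 475.6 − 349.3 = 126.3000.
CI: 126.3000 ± 11.6015 = (114.70, 137.90).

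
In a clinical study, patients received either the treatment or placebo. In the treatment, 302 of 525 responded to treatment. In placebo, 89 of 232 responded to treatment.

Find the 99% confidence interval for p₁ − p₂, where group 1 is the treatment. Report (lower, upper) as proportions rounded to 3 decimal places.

Sample proportions: 302/525 = 0.5752, 89/232 = 0.3836.
Each SE is √(p̂(1−p̂)/n): √(0.5752·0.4248/525) = 0.02157 and √(0.3836·0.6164/232) = 0.03192.
SE(p̂₁ − p̂₂) = √(SE₁² + SE₂²) = √(0.0004652649 + 0.0010188864) = 0.03852, since the two samples are independent.
At 99% confidence z* = 2.576; margin = 2.576 × 0.03852 = 0.09923.
The difference is 0.5752 − 0.3836 = 0.1916, so the interval is 0.1916 ± 0.09923 = (0.092, 0.291).

(0.092, 0.291)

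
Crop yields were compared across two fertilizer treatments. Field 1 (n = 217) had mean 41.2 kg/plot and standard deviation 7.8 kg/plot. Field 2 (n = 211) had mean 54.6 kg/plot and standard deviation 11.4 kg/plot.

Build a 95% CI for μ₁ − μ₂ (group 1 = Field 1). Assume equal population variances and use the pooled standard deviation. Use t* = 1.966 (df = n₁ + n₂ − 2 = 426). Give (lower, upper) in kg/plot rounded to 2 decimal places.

(-15.25, -11.55)

s_p = √[((n₁−1)s₁² + (n₂−1)s₂²)/(n₁+n₂−2)] = √[(216·7.8² + 210·11.4²)/426] = 9.7423.
SE = 9.7423·√(1/217 + 1/211) = 0.9419.
With t* = 1.966, margin = 1.966 × 0.9419 = 1.8518.
x̄₁ − x̄₂ = 41.2 − 54.6 = -13.4000; interval -13.4000 ± 1.8518 = (-15.25, -11.55).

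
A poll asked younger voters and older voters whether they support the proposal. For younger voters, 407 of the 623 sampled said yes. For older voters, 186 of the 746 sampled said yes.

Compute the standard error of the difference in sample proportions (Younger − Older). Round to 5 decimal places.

0.02479

First, p̂₁ = 407/623 = 0.6533; p̂₂ = 186/746 = 0.2493.
The two standard errors are √(0.6533×0.3467/623) = 0.01907 and √(0.2493×0.7507/746) = 0.01584.
Because the samples are independent, SE_diff = √(0.01907² + 0.01584²) = 0.02479.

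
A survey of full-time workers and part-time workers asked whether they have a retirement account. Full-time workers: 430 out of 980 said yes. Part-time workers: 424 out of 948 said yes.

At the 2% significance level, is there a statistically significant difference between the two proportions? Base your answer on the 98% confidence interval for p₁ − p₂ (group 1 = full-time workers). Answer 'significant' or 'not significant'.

not significant

p̂₁ = 430/980 = 0.4388 and p̂₂ = 424/948 = 0.4473.
SE₁ = √(p̂₁(1−p̂₁)/n₁) = √(0.4388·0.5612/980) = 0.01585; SE₂ = √(0.4473·0.5527/948) = 0.01615.
Independent samples: SE of the difference = √(SE₁² + SE₂²) = √(0.0002512225 + 0.0002608225) = 0.02263.
z* for 98% confidence is 2.326, so the margin of error is 2.326 × 0.02263 = 0.05264.
Point estimate p̂₁ − p̂₂ = 0.4388 − 0.4473 = -0.0085.
-0.0085 ± 0.05264 → (-0.06114, 0.04414).
The interval (-0.06114, 0.04414) contains 0, so the difference is not significant.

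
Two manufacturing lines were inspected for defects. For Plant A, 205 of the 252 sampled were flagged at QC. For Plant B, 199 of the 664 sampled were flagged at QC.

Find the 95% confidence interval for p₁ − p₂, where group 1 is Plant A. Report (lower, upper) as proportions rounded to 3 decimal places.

(0.454, 0.573)

Sample proportions: 205/252 = 0.8135, 199/664 = 0.2997.
Each SE is √(p̂(1−p̂)/n): √(0.8135·0.1865/252) = 0.02454 and √(0.2997·0.7003/664) = 0.01778.
SE(p̂₁ − p̂₂) = √(SE₁² + SE₂²) = √(0.0006022116 + 0.0003161284) = 0.03030, since the two samples are independent.
At 95% confidence z* = 1.960; margin = 1.960 × 0.03030 = 0.05939.
The difference is 0.8135 − 0.2997 = 0.5138, so the interval is 0.5138 ± 0.05939 = (0.454, 0.573).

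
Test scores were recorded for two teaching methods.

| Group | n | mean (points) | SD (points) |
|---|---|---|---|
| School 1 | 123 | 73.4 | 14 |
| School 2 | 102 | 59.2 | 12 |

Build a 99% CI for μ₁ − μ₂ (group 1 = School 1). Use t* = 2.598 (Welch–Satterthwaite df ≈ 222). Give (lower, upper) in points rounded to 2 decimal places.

Per-group SEs: s₁/√n₁ = 14/√123 = 1.2623, s₂/√n₂ = 12/√102 = 1.1882.
Unpooled SE of the difference: √(1.59340129 + 1.41181924) = 1.7336.
Margin of error = t* · SE = 2.598 × 1.7336 = 4.5039.
x̄₁ − x̄₂ = 73.4 − 59.2 = 14.2000.
CI: 14.2000 ± 4.5039 = (9.70, 18.70).

(9.70, 18.70)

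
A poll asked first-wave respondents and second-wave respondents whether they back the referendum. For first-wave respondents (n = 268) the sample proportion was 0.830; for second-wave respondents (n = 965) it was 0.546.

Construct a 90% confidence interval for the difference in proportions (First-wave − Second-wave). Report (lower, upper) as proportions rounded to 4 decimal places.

SE₁ = √(p̂₁(1−p̂₁)/n₁) = √(0.8300·0.1700/268) = 0.02295; SE₂ = √(0.5460·0.4540/965) = 0.01603.
Independent samples: SE of the difference = √(SE₁² + SE₂²) = √(0.0005267025 + 0.0002569609) = 0.02799.
z* for 90% confidence is 1.645, so the margin of error is 1.645 × 0.02799 = 0.04604.
Point estimate p̂₁ − p̂₂ = 0.8300 − 0.5460 = 0.2840.
0.2840 ± 0.04604 → (0.2380, 0.3300).

(0.2380, 0.3300)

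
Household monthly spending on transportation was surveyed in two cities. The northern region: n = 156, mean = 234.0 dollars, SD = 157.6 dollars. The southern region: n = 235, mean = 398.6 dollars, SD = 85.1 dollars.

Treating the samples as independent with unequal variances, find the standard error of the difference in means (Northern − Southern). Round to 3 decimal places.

13.785

SE₁ = s₁/√n₁ = 157.6/√156 = 12.6181; SE₂ = 85.1/√235 = 5.5513.
Independent samples, unequal variances: SE_diff = √(SE₁² + SE₂²) = √(159.21644761 + 30.81693169) = 13.7853.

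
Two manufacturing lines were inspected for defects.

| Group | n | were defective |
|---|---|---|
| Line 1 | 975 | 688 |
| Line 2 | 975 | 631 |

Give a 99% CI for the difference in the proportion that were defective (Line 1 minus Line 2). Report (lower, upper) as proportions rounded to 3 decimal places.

(0.004, 0.113)

First, p̂₁ = 688/975 = 0.7056; p̂₂ = 631/975 = 0.6472.
The two standard errors are √(0.7056×0.2944/975) = 0.01460 and √(0.6472×0.3528/975) = 0.01530.
Because the samples are independent, SE_diff = √(0.01460² + 0.01530²) = 0.02115.
Using z* = 2.576 for 99%, ME = 2.576 × 0.02115 = 0.05448.
p̂₁ − p̂₂ = 0.0584; interval 0.0584 ± 0.05448 gives (0.004, 0.113).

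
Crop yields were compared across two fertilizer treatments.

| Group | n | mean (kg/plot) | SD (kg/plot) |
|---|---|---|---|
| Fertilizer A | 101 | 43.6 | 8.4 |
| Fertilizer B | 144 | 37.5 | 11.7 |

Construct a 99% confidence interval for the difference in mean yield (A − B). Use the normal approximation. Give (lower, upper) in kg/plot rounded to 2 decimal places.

(2.79, 9.41)

Standard errors of each mean: 8.4/√101 = 0.8358 and 11.7/√144 = 0.9750.
SE(x̄₁ − x̄₂) = √(0.8358² + 0.9750²) = 1.2842 for independent samples with unequal variances.
With z* = 2.576, the margin is 2.576 × 1.2842 = 3.3081.
x̄₁ − x̄₂ = 43.6 − 37.5 = 6.1000; the interval is 6.1000 ± 3.3081 = (2.79, 9.41).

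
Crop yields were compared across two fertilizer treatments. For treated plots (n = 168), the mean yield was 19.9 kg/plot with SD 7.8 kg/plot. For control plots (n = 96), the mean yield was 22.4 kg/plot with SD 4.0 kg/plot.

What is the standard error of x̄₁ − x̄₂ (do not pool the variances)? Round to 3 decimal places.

Standard errors of each mean: 7.8/√168 = 0.6018 and 4.0/√96 = 0.4082.
SE(x̄₁ − x̄₂) = √(0.6018² + 0.4082²) = 0.7272 for independent samples with unequal variances.

0.727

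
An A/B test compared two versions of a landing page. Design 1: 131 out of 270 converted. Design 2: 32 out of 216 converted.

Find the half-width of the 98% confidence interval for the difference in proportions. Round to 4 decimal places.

Sample proportions: 131/270 = 0.4852, 32/216 = 0.1481.
Each SE is √(p̂(1−p̂)/n): √(0.4852·0.5148/270) = 0.03042 and √(0.1481·0.8519/216) = 0.02417.
SE(p̂₁ − p̂₂) = √(SE₁² + SE₂²) = √(0.0009253764 + 0.0005841889) = 0.03885, since the two samples are independent.
At 98% confidence z* = 2.326; margin = 2.326 × 0.03885 = 0.09037.

0.0904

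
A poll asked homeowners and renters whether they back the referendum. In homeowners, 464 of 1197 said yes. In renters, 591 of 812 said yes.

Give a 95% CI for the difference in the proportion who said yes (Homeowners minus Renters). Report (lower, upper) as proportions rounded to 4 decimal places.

Sample proportions: 464/1197 = 0.3876, 591/812 = 0.7278.
Each SE is √(p̂(1−p̂)/n): √(0.3876·0.6124/1197) = 0.01408 and √(0.7278·0.2722/812) = 0.01562.
SE(p̂₁ − p̂₂) = √(SE₁² + SE₂²) = √(0.0001982464 + 0.0002439844) = 0.02103, since the two samples are independent.
At 95% confidence z* = 1.960; margin = 1.960 × 0.02103 = 0.04122.
The difference is 0.3876 − 0.7278 = -0.3402, so the interval is -0.3402 ± 0.04122 = (-0.3814, -0.2990).

(-0.3814, -0.2990)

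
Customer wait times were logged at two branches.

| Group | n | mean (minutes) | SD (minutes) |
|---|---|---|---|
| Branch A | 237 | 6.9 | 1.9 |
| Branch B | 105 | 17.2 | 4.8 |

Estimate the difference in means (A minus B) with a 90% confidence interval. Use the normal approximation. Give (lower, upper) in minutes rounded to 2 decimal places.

SE₁ = s₁/√n₁ = 1.9/√237 = 0.1234; SE₂ = 4.8/√105 = 0.4684.
Independent samples, unequal variances: SE_diff = √(SE₁² + SE₂²) = √(0.01522756 + 0.21939856) = 0.4844.
z* = 1.645, so margin of error = 1.645 × 0.4844 = 0.7968.
Difference in means = 6.9 − 17.2 = -10.3000.
-10.3000 ± 0.7968 → (-11.10, -9.50).

(-11.10, -9.50)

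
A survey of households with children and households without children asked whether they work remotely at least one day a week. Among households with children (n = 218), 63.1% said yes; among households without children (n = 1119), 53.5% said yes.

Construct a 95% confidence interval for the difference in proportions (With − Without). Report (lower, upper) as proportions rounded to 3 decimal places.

The two standard errors are √(0.6310×0.3690/218) = 0.03268 and √(0.5350×0.4650/1119) = 0.01491.
Because the samples are independent, SE_diff = √(0.03268² + 0.01491²) = 0.03592.
Using z* = 1.960 for 95%, ME = 1.960 × 0.03592 = 0.07040.
p̂₁ − p̂₂ = 0.0960; interval 0.0960 ± 0.07040 gives (0.026, 0.166).

(0.026, 0.166)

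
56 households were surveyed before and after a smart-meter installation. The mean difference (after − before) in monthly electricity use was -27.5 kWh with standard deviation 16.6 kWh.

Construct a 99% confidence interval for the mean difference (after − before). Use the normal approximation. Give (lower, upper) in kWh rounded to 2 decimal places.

Paired design: SE = s_d/√n = 16.6/√56 = 2.2183.
z* = 2.576; margin of error = 2.576 × 2.2183 = 5.7143.
-27.5 ± 5.7143 → (-33.21, -21.79).

(-33.21, -21.79)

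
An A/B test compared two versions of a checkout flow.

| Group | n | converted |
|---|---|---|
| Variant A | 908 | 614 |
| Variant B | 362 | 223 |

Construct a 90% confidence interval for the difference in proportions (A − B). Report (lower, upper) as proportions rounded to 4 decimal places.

(0.0110, 0.1094)

Sample proportions: 614/908 = 0.6762, 223/362 = 0.6160.
Each SE is √(p̂(1−p̂)/n): √(0.6762·0.3238/908) = 0.01553 and √(0.6160·0.3840/362) = 0.02556.
SE(p̂₁ − p̂₂) = √(SE₁² + SE₂²) = √(0.0002411809 + 0.0006533136) = 0.02991, since the two samples are independent.
At 90% confidence z* = 1.645; margin = 1.645 × 0.02991 = 0.04920.
The difference is 0.6762 − 0.6160 = 0.0602, so the interval is 0.0602 ± 0.04920 = (0.0110, 0.1094).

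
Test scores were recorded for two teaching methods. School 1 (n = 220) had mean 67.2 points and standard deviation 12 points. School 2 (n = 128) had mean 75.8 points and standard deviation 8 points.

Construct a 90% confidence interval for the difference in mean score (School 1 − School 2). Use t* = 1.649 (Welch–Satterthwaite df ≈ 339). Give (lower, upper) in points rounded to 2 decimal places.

Standard errors of each mean: 12/√220 = 0.8090 and 8/√128 = 0.7071.
SE(x̄₁ − x̄₂) = √(0.8090² + 0.7071²) = 1.0745 for independent samples with unequal variances.
With t* = 1.649, the margin is 1.649 × 1.0745 = 1.7719.
x̄₁ − x̄₂ = 67.2 − 75.8 = -8.6000; the interval is -8.6000 ± 1.7719 = (-10.37, -6.83).

(-10.37, -6.83)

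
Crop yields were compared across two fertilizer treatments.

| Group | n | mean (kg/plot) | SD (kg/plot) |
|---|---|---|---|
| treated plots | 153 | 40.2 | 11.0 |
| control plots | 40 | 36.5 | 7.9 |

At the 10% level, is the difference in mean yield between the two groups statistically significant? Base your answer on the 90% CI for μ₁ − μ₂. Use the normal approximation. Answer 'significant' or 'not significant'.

SE₁ = s₁/√n₁ = 11.0/√153 = 0.8893; SE₂ = 7.9/√40 = 1.2491.
Independent samples, unequal variances: SE_diff = √(SE₁² + SE₂²) = √(0.79085449 + 1.56025081) = 1.5333.
z* = 1.645, so margin of error = 1.645 × 1.5333 = 2.5223.
Difference in means = 40.2 − 36.5 = 3.7000.
3.7000 ± 2.5223 → (1.1777, 6.2223).
The interval (1.1777, 6.2223) does not contain 0, so the difference is significant.

significant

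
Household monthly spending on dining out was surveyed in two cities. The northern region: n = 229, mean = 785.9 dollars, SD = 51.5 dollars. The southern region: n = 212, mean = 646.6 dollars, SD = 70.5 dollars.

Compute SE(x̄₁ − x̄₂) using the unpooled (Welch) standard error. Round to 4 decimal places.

5.9183

SE₁ = s₁/√n₁ = 51.5/√229 = 3.4032; SE₂ = 70.5/√212 = 4.8420.
Independent samples, unequal variances: SE_diff = √(SE₁² + SE₂²) = √(11.58177024 + 23.444964) = 5.9183.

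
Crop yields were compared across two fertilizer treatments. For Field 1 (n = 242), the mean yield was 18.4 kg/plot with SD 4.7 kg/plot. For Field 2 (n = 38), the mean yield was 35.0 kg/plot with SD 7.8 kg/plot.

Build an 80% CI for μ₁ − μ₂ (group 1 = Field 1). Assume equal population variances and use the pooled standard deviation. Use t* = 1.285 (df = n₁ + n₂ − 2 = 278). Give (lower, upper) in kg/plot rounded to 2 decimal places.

(-17.77, -15.43)

Pooled variance s_p² = [241·4.7² + 37·7.8²] / (242+38−2) = 27.2474, so s_p = 5.2199.
SE_diff = s_p·√(1/n₁ + 1/n₂) = 5.2199·√(1/242 + 1/38) = 0.9108.
t* = 1.285; margin = 1.285 × 0.9108 = 1.1704.
Difference = 18.4 − 35.0 = -16.6000.
-16.6000 ± 1.1704 → (-17.77, -15.43).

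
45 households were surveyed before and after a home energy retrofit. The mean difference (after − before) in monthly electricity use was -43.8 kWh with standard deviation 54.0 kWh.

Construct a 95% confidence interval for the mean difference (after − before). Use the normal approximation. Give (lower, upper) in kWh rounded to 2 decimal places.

(-59.58, -28.02)

This is a matched-pairs design, so SE = s_d/√n = 54.0/√45 = 8.0498.
Margin = 1.960 × 8.0498 = 15.7776; the interval is -43.8 ± 15.7776 = (-59.58, -28.02).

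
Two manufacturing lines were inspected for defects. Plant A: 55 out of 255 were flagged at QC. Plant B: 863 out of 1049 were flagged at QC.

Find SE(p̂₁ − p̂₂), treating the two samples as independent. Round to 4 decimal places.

First, p̂₁ = 55/255 = 0.2157; p̂₂ = 863/1049 = 0.8227.
The two standard errors are √(0.2157×0.7843/255) = 0.02576 and √(0.8227×0.1773/1049) = 0.01179.
Because the samples are independent, SE_diff = √(0.02576² + 0.01179²) = 0.02833.

0.0283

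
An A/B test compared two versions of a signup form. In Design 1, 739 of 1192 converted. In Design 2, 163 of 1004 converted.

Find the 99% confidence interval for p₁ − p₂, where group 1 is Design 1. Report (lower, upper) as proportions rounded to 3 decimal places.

(0.411, 0.505)

Sample proportions: 739/1192 = 0.6200, 163/1004 = 0.1624.
Each SE is √(p̂(1−p̂)/n): √(0.6200·0.3800/1192) = 0.01406 and √(0.1624·0.8376/1004) = 0.01164.
SE(p̂₁ − p̂₂) = √(SE₁² + SE₂²) = √(0.0001976836 + 0.0001354896) = 0.01825, since the two samples are independent.
At 99% confidence z* = 2.576; margin = 2.576 × 0.01825 = 0.04701.
The difference is 0.6200 − 0.1624 = 0.4576, so the interval is 0.4576 ± 0.04701 = (0.411, 0.505).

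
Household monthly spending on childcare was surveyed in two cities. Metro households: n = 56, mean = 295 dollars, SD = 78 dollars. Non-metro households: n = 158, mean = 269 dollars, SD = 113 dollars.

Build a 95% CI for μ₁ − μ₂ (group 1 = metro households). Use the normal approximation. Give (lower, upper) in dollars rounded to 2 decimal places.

SE₁ = s₁/√n₁ = 78/√56 = 10.4232; SE₂ = 113/√158 = 8.9898.
Independent samples, unequal variances: SE_diff = √(SE₁² + SE₂²) = √(108.64309824 + 80.81650404) = 13.7644.
z* = 1.960, so margin of error = 1.960 × 13.7644 = 26.9782.
Difference in means = 295 − 269 = 26.0000.
26.0000 ± 26.9782 → (-0.98, 52.98).

(-0.98, 52.98)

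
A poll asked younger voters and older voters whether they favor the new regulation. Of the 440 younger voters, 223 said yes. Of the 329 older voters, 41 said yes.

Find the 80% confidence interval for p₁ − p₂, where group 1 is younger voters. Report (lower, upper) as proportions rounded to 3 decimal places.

Sample proportions: 223/440 = 0.5068, 41/329 = 0.1246.
Each SE is √(p̂(1−p̂)/n): √(0.5068·0.4932/440) = 0.02383 and √(0.1246·0.8754/329) = 0.01821.
SE(p̂₁ − p̂₂) = √(SE₁² + SE₂²) = √(0.0005678689 + 0.0003316041) = 0.02999, since the two samples are independent.
At 80% confidence z* = 1.282; margin = 1.282 × 0.02999 = 0.03845.
The difference is 0.5068 − 0.1246 = 0.3822, so the interval is 0.3822 ± 0.03845 = (0.344, 0.421).

(0.344, 0.421)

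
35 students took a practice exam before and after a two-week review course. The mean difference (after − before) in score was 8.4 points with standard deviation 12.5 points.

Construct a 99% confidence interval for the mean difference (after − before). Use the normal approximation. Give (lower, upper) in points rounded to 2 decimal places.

(2.96, 13.84)

This is a matched-pairs design, so SE = s_d/√n = 12.5/√35 = 2.1129.
Margin = 2.576 × 2.1129 = 5.4428; the interval is 8.4 ± 5.4428 = (2.96, 13.84).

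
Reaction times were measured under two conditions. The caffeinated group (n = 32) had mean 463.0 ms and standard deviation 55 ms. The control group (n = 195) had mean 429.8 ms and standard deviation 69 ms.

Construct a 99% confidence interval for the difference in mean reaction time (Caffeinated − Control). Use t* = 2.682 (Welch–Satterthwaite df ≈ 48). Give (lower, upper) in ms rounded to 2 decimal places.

Per-group SEs: s₁/√n₁ = 55/√32 = 9.7227, s₂/√n₂ = 69/√195 = 4.9412.
Unpooled SE of the difference: √(94.53089529 + 24.41545744) = 10.9063.
Margin of error = t* · SE = 2.682 × 10.9063 = 29.2507.
x̄₁ − x̄₂ = 463.0 − 429.8 = 33.2000.
CI: 33.2000 ± 29.2507 = (3.95, 62.45).

(3.95, 62.45)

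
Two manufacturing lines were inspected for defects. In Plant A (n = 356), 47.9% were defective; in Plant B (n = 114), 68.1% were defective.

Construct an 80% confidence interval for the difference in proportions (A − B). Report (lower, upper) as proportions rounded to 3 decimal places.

Each SE is √(p̂(1−p̂)/n): √(0.4790·0.5210/356) = 0.02648 and √(0.6810·0.3190/114) = 0.04365.
SE(p̂₁ − p̂₂) = √(SE₁² + SE₂²) = √(0.0007011904 + 0.0019053225) = 0.05105, since the two samples are independent.
At 80% confidence z* = 1.282; margin = 1.282 × 0.05105 = 0.06545.
The difference is 0.4790 − 0.6810 = -0.2020, so the interval is -0.2020 ± 0.06545 = (-0.267, -0.137).

(-0.267, -0.137)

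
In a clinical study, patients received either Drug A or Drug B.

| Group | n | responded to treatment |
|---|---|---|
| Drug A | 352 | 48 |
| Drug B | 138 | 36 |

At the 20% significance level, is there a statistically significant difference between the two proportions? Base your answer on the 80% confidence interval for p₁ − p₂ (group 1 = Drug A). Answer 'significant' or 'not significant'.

significant

First, p̂₁ = 48/352 = 0.1364; p̂₂ = 36/138 = 0.2609.
The two standard errors are √(0.1364×0.8636/352) = 0.01829 and √(0.2609×0.7391/138) = 0.03738.
Because the samples are independent, SE_diff = √(0.01829² + 0.03738²) = 0.04161.
Using z* = 1.282 for 80%, ME = 1.282 × 0.04161 = 0.05334.
p̂₁ − p̂₂ = -0.1245; interval -0.1245 ± 0.05334 gives (-0.17784, -0.07116).
The interval (-0.17784, -0.07116) does not contain 0, so the difference is significant.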